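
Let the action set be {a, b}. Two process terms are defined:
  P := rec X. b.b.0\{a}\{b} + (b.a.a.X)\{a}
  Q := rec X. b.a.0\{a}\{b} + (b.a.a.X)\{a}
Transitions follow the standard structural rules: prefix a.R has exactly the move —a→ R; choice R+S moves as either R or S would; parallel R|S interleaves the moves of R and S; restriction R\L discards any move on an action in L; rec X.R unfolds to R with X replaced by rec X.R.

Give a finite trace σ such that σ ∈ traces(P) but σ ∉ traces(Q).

LTS(P): 4 reachable states
  p0 = rec X. b.b.0\{a}\{b} + (b.a.a.X)\{a} → =b=> p1, =b=> p2
  p1 = (a.a.(rec X. b.b.0\{a}\{b} + (b.a.a.X)\{a}))\{a} → stopped
  p2 = b.0\{a}\{b} → =b=> p3
  p3 = 0\{a}\{b} → stopped
LTS(Q): 4 reachable states
  q0 = rec X. b.a.0\{a}\{b} + (b.a.a.X)\{a} → =b=> q1, =b=> q2
  q1 = (a.a.(rec X. b.a.0\{a}\{b} + (b.a.a.X)\{a}))\{a} → stopped
  q2 = a.0\{a}\{b} → =a=> q3
  q3 = 0\{a}\{b} → stopped
Executing bb from P (initial set {p0}):
  step 1 (b): {p1, p2}
  step 2 (b): {p3}
  ✓ P
Executing bb from Q (initial set {q0}):
  step 1 (b): {q1, q2}
  step 2 (b): ∅  — Q cannot continue

bb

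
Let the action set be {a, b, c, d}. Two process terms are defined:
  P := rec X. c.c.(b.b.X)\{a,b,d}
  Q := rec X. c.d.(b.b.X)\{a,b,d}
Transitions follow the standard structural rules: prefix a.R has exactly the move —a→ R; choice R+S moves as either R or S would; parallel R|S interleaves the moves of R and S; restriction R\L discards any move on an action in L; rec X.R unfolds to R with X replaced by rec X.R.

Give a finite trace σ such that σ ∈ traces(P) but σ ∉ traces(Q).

cc

P's transition system — 3 states:
  s0 = rec X. c.c.(b.b.X)\{a,b,d} :: ··c··> s1
  s1 = c.(b.b.(rec X. c.c.(b.b.X)\{a,b,d}))\{a,b,d} :: ··c··> s2
  s2 = (b.b.(rec X. c.c.(b.b.X)\{a,b,d}))\{a,b,d} :: ∅
Q's transition system — 3 states:
  t0 = rec X. c.d.(b.b.X)\{a,b,d} :: ··c··> t1
  t1 = d.(b.b.(rec X. c.d.(b.b.X)\{a,b,d}))\{a,b,d} :: ··d··> t2
  t2 = (b.b.(rec X. c.d.(b.b.X)\{a,b,d}))\{a,b,d} :: ∅
Trace ⟨cc⟩ through P, begin at {s0}:
  after c @ step 1: {s1}
  after c @ step 2: {s2}
  P completes σ.
Trace ⟨cc⟩ through Q, begin at {t0}:
  after c @ step 1: {t1}
  after c @ step 2: no successor for Q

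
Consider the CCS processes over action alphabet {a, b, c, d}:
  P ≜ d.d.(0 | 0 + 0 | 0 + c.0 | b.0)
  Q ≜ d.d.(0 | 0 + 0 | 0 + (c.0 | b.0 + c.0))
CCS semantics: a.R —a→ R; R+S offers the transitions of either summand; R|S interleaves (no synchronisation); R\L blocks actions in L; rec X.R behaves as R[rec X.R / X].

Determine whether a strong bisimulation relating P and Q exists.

P ≁ Q

Reachable graph of P (6 states):
  m0 = d.d.(0 | 0 + 0 | 0 + c.0 | b.0) has moves --d--▸ m1
  m1 = d.(0 | 0 + 0 | 0 + c.0 | b.0) has moves --d--▸ m2
  m2 = 0 | 0 + 0 | 0 + c.0 | b.0 has moves --b--▸ m3, --c--▸ m4
  m3 = c.0 | 0 has moves --c--▸ m5
  m4 = 0 | b.0 has moves --b--▸ m5
  m5 = 0 | 0 has moves deadlocked
Reachable graph of Q (7 states):
  n0 = d.d.(0 | 0 + 0 | 0 + (c.0 | b.0 + c.0)) has moves --d--▸ n1
  n1 = d.(0 | 0 + 0 | 0 + (c.0 | b.0 + c.0)) has moves --d--▸ n2
  n2 = 0 | 0 + 0 | 0 + (c.0 | b.0 + c.0) has moves --b--▸ n3, --c--▸ n4, --c--▸ n5
  n3 = c.0 | 0 has moves --c--▸ n6
  n4 = 0 has moves deadlocked
  n5 = 0 | b.0 has moves --b--▸ n6
  n6 = 0 | 0 has moves deadlocked
Coarsest stable partition (strong bisimilarity classes):
  B0 = {m0}
  B1 = {m1}
  B2 = {m2}
  B3 = {m4, n5}
  B4 = {m5, n4, n6}
  B5 = {m3, n3}
  B6 = {n0}
  B7 = {n1}
  B8 = {n2}
m0 ∈ B0, n0 ∈ B6 → different blocks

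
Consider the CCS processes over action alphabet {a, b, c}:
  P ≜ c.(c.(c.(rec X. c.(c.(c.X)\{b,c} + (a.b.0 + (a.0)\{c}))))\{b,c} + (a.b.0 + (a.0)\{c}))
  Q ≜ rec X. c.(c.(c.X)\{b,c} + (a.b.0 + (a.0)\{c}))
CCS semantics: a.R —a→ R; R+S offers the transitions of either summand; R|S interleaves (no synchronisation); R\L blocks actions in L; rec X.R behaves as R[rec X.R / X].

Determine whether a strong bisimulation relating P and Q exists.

Reachable graph of P (6 states):
  u0 = c.(c.(c.(rec X. c.(c.(c.X)\{b,c} + (a.b.0 + (a.0)\{c}))))\{b,c} + (a.b.0 + (a.0)\{c})) has moves ··c··> u1
  u1 = c.(c.(rec X. c.(c.(c.X)\{b,c} + (a.b.0 + (a.0)\{c}))))\{b,c} + (a.b.0 + (a.0)\{c}) has moves ··a··> u2, ··a··> u3, ··c··> u4
  u2 = 0\{c} has moves (no moves)
  u3 = b.0 has moves ··b··> u5
  u4 = (c.(rec X. c.(c.(c.X)\{b,c} + (a.b.0 + (a.0)\{c}))))\{b,c} has moves (no moves)
  u5 = 0 has moves (no moves)
Reachable graph of Q (6 states):
  v0 = rec X. c.(c.(c.X)\{b,c} + (a.b.0 + (a.0)\{c})) has moves ··c··> v1
  v1 = c.(c.(rec X. c.(c.(c.X)\{b,c} + (a.b.0 + (a.0)\{c}))))\{b,c} + (a.b.0 + (a.0)\{c}) has moves ··a··> v2, ··a··> v3, ··c··> v4
  v2 = 0\{c} has moves (no moves)
  v3 = b.0 has moves ··b··> v5
  v4 = (c.(rec X. c.(c.(c.X)\{b,c} + (a.b.0 + (a.0)\{c}))))\{b,c} has moves (no moves)
  v5 = 0 has moves (no moves)
Partition-refinement fixed point:
  B0 = {u0, v0}
  B1 = {u1, v1}
  B2 = {u3, v3}
  B3 = {u2, u4, u5, v2, v4, v5}
u0 ∈ B0, v0 ∈ B0 → same block

bisimilar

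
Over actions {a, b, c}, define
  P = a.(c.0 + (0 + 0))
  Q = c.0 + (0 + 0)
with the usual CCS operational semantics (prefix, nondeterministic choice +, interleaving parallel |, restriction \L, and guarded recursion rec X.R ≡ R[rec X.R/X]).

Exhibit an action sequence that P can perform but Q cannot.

LTS(P): 3 reachable states
  u0 = a.(c.0 + (0 + 0)) | =a=> u1
  u1 = c.0 + (0 + 0) | =c=> u2
  u2 = 0 | deadlocked
LTS(Q): 2 reachable states
  v0 = c.0 + (0 + 0) | =c=> v1
  v1 = 0 | deadlocked
Executing a from P (initial set {u0}):
  after a @ step 1: {u1}
  ✓ P
Executing a from Q (initial set {v0}):
  after a @ step 1: no successor for Q

a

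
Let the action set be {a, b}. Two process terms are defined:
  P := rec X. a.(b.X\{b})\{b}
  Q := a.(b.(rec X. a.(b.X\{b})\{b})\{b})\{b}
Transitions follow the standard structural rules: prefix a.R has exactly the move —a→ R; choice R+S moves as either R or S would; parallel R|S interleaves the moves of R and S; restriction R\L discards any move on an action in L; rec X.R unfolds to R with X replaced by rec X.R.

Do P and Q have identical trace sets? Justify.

traces(P) = traces(Q)

Reachable graph of P (2 states):
  u0 = rec X. a.(b.X\{b})\{b} ⊢ -a-> u1
  u1 = (b.(rec X. a.(b.X\{b})\{b})\{b})\{b} ⊢ deadlocked
Reachable graph of Q (2 states):
  v0 = a.(b.(rec X. a.(b.X\{b})\{b})\{b})\{b} ⊢ -a-> v1
  v1 = (b.(rec X. a.(b.X\{b})\{b})\{b})\{b} ⊢ deadlocked
Bisimilarity quotient blocks:
  B0 = {u0, v0}
  B1 = {u1, v1}
u0 ∈ B0, v0 ∈ B0 → same block
Bisimilar ⇒ trace-equivalent.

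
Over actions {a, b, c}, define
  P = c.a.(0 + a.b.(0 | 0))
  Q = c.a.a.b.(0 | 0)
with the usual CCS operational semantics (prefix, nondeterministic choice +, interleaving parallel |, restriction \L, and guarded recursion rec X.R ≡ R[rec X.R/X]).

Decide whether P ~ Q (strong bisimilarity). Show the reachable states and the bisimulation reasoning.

P's transition system — 5 states:
  p0 = c.a.(0 + a.b.(0 | 0)) → —c→ p1
  p1 = a.(0 + a.b.(0 | 0)) → —a→ p2
  p2 = 0 + a.b.(0 | 0) → —a→ p3
  p3 = b.(0 | 0) → —b→ p4
  p4 = 0 | 0 → deadlocked
Q's transition system — 5 states:
  q0 = c.a.a.b.(0 | 0) → —c→ q1
  q1 = a.a.b.(0 | 0) → —a→ q2
  q2 = a.b.(0 | 0) → —a→ q3
  q3 = b.(0 | 0) → —b→ q4
  q4 = 0 | 0 → deadlocked
Partition-refinement fixed point:
  B0 = {p0, q0}
  B1 = {p1, q1}
  B2 = {p2, q2}
  B3 = {p3, q3}
  B4 = {p4, q4}
p0 ∈ B0, q0 ∈ B0 → same block

bisimilar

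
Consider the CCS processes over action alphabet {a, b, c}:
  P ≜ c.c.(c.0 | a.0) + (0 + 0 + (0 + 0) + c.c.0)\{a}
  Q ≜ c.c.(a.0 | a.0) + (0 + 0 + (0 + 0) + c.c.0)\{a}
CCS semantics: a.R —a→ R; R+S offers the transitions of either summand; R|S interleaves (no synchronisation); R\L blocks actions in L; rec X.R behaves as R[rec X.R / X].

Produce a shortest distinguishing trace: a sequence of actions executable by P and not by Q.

P's transition system — 8 states:
  p0 = c.c.(c.0 | a.0) + (0 + 0 + (0 + 0) + c.c.0)\{a} → ··c··> p1, ··c··> p2
  p1 = (c.0)\{a} → ··c··> p3
  p2 = c.(c.0 | a.0) → ··c··> p4
  p3 = 0\{a} → (no moves)
  p4 = c.0 | a.0 → ··a··> p5, ··c··> p6
  p5 = c.0 | 0 → ··c··> p7
  p6 = 0 | a.0 → ··a··> p7
  p7 = 0 | 0 → (no moves)
Q's transition system — 8 states:
  q0 = c.c.(a.0 | a.0) + (0 + 0 + (0 + 0) + c.c.0)\{a} → ··c··> q1, ··c··> q2
  q1 = (c.0)\{a} → ··c··> q3
  q2 = c.(a.0 | a.0) → ··c··> q4
  q3 = 0\{a} → (no moves)
  q4 = a.0 | a.0 → ··a··> q5, ··a··> q6
  q5 = 0 | a.0 → ··a··> q7
  q6 = a.0 | 0 → ··a··> q7
  q7 = 0 | 0 → (no moves)
Run σ = ⟨ccc⟩ on P: start {p0}
  after c @ step 1: {p1, p2}
  after c @ step 2: {p3, p4}
  after c @ step 3: {p6}
  ✓ P
Run σ = ⟨ccc⟩ on Q: start {q0}
  after c @ step 1: {q1, q2}
  after c @ step 2: {q3, q4}
  after c @ step 3: ∅  — Q cannot continue

ccc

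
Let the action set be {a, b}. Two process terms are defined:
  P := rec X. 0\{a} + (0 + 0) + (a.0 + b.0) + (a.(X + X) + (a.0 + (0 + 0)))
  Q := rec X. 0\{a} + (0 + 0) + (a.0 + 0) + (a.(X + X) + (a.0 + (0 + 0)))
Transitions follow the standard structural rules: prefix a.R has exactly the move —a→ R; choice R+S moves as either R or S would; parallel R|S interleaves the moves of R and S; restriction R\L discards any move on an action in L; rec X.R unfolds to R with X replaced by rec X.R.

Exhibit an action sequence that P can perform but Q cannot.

b

P's transition system — 3 states:
  s0 = rec X. 0\{a} + (0 + 0) + (a.0 + b.0) + (a.(X + X) + (a.0 + (0 + 0))) | -a-> s1, -a-> s2, -b-> s2
  s1 = (rec X. 0\{a} + (0 + 0) + (a.0 + b.0) + (a.(X + X) + (a.0 + (0 + 0)))) + (rec X. 0\{a} + (0 + 0) + (a.0 + b.0) + (a.(X + X) + (a.0 + (0 + 0)))) | -a-> s1, -a-> s2, -b-> s2
  s2 = 0 | ∅
Q's transition system — 3 states:
  t0 = rec X. 0\{a} + (0 + 0) + (a.0 + 0) + (a.(X + X) + (a.0 + (0 + 0))) | -a-> t1, -a-> t2
  t1 = (rec X. 0\{a} + (0 + 0) + (a.0 + 0) + (a.(X + X) + (a.0 + (0 + 0)))) + (rec X. 0\{a} + (0 + 0) + (a.0 + 0) + (a.(X + X) + (a.0 + (0 + 0)))) | -a-> t1, -a-> t2
  t2 = 0 | ∅
Run σ = ⟨b⟩ on P: start {s0}
  [1] b ⇒ {s2}
  — P admits the full trace.
Run σ = ⟨b⟩ on Q: start {t0}
  [1] b ⇒ ∅ (Q stuck)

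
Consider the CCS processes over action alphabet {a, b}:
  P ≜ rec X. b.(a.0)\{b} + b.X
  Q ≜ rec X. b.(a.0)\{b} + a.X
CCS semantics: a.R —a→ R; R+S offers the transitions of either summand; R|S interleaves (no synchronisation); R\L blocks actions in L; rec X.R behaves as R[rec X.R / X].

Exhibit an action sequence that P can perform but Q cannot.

LTS(P): 3 reachable states
  p0 = rec X. b.(a.0)\{b} + b.X | ··b··> p0, ··b··> p1
  p1 = (a.0)\{b} | ··a··> p2
  p2 = 0\{b} | (no moves)
LTS(Q): 3 reachable states
  q0 = rec X. b.(a.0)\{b} + a.X | ··a··> q0, ··b··> q1
  q1 = (a.0)\{b} | ··a··> q2
  q2 = 0\{b} | (no moves)
Executing bb from P (initial set {p0}):
  after b @ step 1: {p0, p1}
  after b @ step 2: {p0, p1}
  ✓ P
Executing bb from Q (initial set {q0}):
  after b @ step 1: {q1}
  after b @ step 2: ∅  — Q cannot continue

bb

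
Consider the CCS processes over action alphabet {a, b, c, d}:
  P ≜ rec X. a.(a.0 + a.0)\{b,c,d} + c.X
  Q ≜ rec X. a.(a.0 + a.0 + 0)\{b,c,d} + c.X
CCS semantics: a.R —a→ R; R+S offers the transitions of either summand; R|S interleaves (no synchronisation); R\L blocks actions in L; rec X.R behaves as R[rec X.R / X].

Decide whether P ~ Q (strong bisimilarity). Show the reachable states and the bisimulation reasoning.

YES

P's transition system — 3 states:
  u0 = rec X. a.(a.0 + a.0)\{b,c,d} + c.X | --a--▸ u1, --c--▸ u0
  u1 = (a.0 + a.0)\{b,c,d} | --a--▸ u2
  u2 = 0\{b,c,d} | deadlocked
Q's transition system — 3 states:
  v0 = rec X. a.(a.0 + a.0 + 0)\{b,c,d} + c.X | --a--▸ v1, --c--▸ v0
  v1 = (a.0 + a.0 + 0)\{b,c,d} | --a--▸ v2
  v2 = 0\{b,c,d} | deadlocked
Bisimilarity quotient blocks:
  B0 = {u0, v0}
  B1 = {u1, v1}
  B2 = {u2, v2}
u0 ∈ B0, v0 ∈ B0 → same block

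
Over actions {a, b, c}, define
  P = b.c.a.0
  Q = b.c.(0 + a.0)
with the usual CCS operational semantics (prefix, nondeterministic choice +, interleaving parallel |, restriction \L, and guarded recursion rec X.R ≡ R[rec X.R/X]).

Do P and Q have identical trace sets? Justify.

LTS(P): 4 reachable states
  m0 = b.c.a.0 has moves --b--▸ m1
  m1 = c.a.0 has moves --c--▸ m2
  m2 = a.0 has moves --a--▸ m3
  m3 = 0 has moves ·
LTS(Q): 4 reachable states
  n0 = b.c.(0 + a.0) has moves --b--▸ n1
  n1 = c.(0 + a.0) has moves --c--▸ n2
  n2 = 0 + a.0 has moves --a--▸ n3
  n3 = 0 has moves ·
Partition-refinement fixed point:
  B0 = {m0, n0}
  B1 = {m1, n1}
  B2 = {m2, n2}
  B3 = {m3, n3}
m0 ∈ B0, n0 ∈ B0 → same block
Bisimilar ⇒ trace-equivalent.

YES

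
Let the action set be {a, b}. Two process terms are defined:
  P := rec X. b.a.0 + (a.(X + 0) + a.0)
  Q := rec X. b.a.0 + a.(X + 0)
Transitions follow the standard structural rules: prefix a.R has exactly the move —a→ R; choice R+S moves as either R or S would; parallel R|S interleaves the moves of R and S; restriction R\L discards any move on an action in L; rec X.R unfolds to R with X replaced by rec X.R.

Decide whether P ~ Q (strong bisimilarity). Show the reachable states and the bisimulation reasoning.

P ≁ Q

LTS(P): 4 reachable states
  s0 = rec X. b.a.0 + (a.(X + 0) + a.0) ⊢ =a=> s1, =a=> s2, =b=> s3
  s1 = (rec X. b.a.0 + (a.(X + 0) + a.0)) + 0 ⊢ =a=> s1, =a=> s2, =b=> s3
  s2 = 0 ⊢ (no moves)
  s3 = a.0 ⊢ =a=> s2
LTS(Q): 4 reachable states
  t0 = rec X. b.a.0 + a.(X + 0) ⊢ =a=> t1, =b=> t2
  t1 = (rec X. b.a.0 + a.(X + 0)) + 0 ⊢ =a=> t1, =b=> t2
  t2 = a.0 ⊢ =a=> t3
  t3 = 0 ⊢ (no moves)
Coarsest stable partition (strong bisimilarity classes):
  B0 = {s0, s1}
  B1 = {s2, t3}
  B2 = {s3, t2}
  B3 = {t0, t1}
s0 ∈ B0, t0 ∈ B3 → different blocks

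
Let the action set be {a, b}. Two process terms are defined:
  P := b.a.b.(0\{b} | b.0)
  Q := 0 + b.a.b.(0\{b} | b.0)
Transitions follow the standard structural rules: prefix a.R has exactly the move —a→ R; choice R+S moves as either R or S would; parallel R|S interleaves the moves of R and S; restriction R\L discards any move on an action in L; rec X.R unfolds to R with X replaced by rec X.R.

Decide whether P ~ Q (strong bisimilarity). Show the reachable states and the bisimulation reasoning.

bisimilar

LTS(P): 5 reachable states
  u0 = b.a.b.(0\{b} | b.0) ⊢ —b→ u1
  u1 = a.b.(0\{b} | b.0) ⊢ —a→ u2
  u2 = b.(0\{b} | b.0) ⊢ —b→ u3
  u3 = 0\{b} | b.0 ⊢ —b→ u4
  u4 = 0\{b} | 0 ⊢ (no moves)
LTS(Q): 5 reachable states
  v0 = 0 + b.a.b.(0\{b} | b.0) ⊢ —b→ v1
  v1 = a.b.(0\{b} | b.0) ⊢ —a→ v2
  v2 = b.(0\{b} | b.0) ⊢ —b→ v3
  v3 = 0\{b} | b.0 ⊢ —b→ v4
  v4 = 0\{b} | 0 ⊢ (no moves)
Bisimilarity quotient blocks:
  B0 = {u0, v0}
  B1 = {u1, v1}
  B2 = {u2, v2}
  B3 = {u3, v3}
  B4 = {u4, v4}
u0 ∈ B0, v0 ∈ B0 → same block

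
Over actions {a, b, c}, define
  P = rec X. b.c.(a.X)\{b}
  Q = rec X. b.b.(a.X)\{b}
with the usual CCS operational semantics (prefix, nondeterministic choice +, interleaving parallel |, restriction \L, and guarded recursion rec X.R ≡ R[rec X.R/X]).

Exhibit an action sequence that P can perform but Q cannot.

LTS(P): 4 reachable states
  u0 = rec X. b.c.(a.X)\{b} :: --b--▸ u1
  u1 = c.(a.(rec X. b.c.(a.X)\{b}))\{b} :: --c--▸ u2
  u2 = (a.(rec X. b.c.(a.X)\{b}))\{b} :: --a--▸ u3
  u3 = (rec X. b.c.(a.X)\{b})\{b} :: ∅
LTS(Q): 4 reachable states
  v0 = rec X. b.b.(a.X)\{b} :: --b--▸ v1
  v1 = b.(a.(rec X. b.b.(a.X)\{b}))\{b} :: --b--▸ v2
  v2 = (a.(rec X. b.b.(a.X)\{b}))\{b} :: --a--▸ v3
  v3 = (rec X. b.b.(a.X)\{b})\{b} :: ∅
Executing bc from P (initial set {u0}):
  [1] b ⇒ {u1}
  [2] c ⇒ {u2}
  ✓ P
Executing bc from Q (initial set {v0}):
  [1] b ⇒ {v1}
  [2] c ⇒ ∅  — Q cannot continue

bc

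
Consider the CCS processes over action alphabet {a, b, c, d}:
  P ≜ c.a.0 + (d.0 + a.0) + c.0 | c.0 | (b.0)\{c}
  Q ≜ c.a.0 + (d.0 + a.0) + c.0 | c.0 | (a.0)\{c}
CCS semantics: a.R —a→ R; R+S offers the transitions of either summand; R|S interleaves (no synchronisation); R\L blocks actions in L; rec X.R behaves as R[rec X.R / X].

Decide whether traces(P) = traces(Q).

traces(P) ≠ traces(Q) — witness ⟨b⟩

LTS(P): 10 reachable states
  m0 = c.a.0 + (d.0 + a.0) + c.0 | c.0 | (b.0)\{c} has moves --a--▸ m1, --b--▸ m2, --c--▸ m3, --c--▸ m4, --c--▸ m5, --d--▸ m1
  m1 = 0 has moves ∅
  m2 = c.0 | c.0 | 0\{c} has moves --c--▸ m6, --c--▸ m7
  m3 = 0 | c.0 | (b.0)\{c} has moves --b--▸ m6, --c--▸ m8
  m4 = a.0 has moves --a--▸ m1
  m5 = c.0 | 0 | (b.0)\{c} has moves --b--▸ m7, --c--▸ m8
  m6 = 0 | c.0 | 0\{c} has moves --c--▸ m9
  m7 = c.0 | 0 | 0\{c} has moves --c--▸ m9
  m8 = 0 | 0 | (b.0)\{c} has moves --b--▸ m9
  m9 = 0 | 0 | 0\{c} has moves ∅
LTS(Q): 10 reachable states
  n0 = c.a.0 + (d.0 + a.0) + c.0 | c.0 | (a.0)\{c} has moves --a--▸ n1, --a--▸ n2, --c--▸ n3, --c--▸ n4, --c--▸ n5, --d--▸ n1
  n1 = 0 has moves ∅
  n2 = c.0 | c.0 | 0\{c} has moves --c--▸ n6, --c--▸ n7
  n3 = 0 | c.0 | (a.0)\{c} has moves --a--▸ n6, --c--▸ n8
  n4 = a.0 has moves --a--▸ n1
  n5 = c.0 | 0 | (a.0)\{c} has moves --a--▸ n7, --c--▸ n8
  n6 = 0 | c.0 | 0\{c} has moves --c--▸ n9
  n7 = c.0 | 0 | 0\{c} has moves --c--▸ n9
  n8 = 0 | 0 | (a.0)\{c} has moves --a--▸ n9
  n9 = 0 | 0 | 0\{c} has moves ∅
Executing b from P (initial set {m0}):
  [1] b ⇒ {m2}
  — P admits the full trace.
Executing b from Q (initial set {n0}):
  [1] b ⇒ ∅  — Q cannot continue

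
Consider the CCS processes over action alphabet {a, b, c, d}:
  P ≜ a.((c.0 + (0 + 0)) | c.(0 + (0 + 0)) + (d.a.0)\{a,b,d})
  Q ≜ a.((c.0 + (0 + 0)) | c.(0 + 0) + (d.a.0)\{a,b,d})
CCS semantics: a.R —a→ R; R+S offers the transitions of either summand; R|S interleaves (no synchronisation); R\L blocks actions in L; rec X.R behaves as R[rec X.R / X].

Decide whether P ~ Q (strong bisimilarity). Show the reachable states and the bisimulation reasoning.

P ~ Q

Reachable graph of P (5 states):
  s0 = a.((c.0 + (0 + 0)) | c.(0 + (0 + 0)) + (d.a.0)\{a,b,d}) has moves ··a··> s1
  s1 = (c.0 + (0 + 0)) | c.(0 + (0 + 0)) + (d.a.0)\{a,b,d} has moves ··c··> s2, ··c··> s3
  s2 = (c.0 + (0 + 0)) | (0 + (0 + 0)) has moves ··c··> s4
  s3 = 0 | c.(0 + (0 + 0)) has moves ··c··> s4
  s4 = 0 | (0 + (0 + 0)) has moves stopped
Reachable graph of Q (5 states):
  t0 = a.((c.0 + (0 + 0)) | c.(0 + 0) + (d.a.0)\{a,b,d}) has moves ··a··> t1
  t1 = (c.0 + (0 + 0)) | c.(0 + 0) + (d.a.0)\{a,b,d} has moves ··c··> t2, ··c··> t3
  t2 = (c.0 + (0 + 0)) | (0 + 0) has moves ··c··> t4
  t3 = 0 | c.(0 + 0) has moves ··c··> t4
  t4 = 0 | (0 + 0) has moves stopped
Bisimilarity quotient blocks:
  B0 = {s0, t0}
  B1 = {s1, t1}
  B2 = {s2, s3, t2, t3}
  B3 = {s4, t4}
s0 ∈ B0, t0 ∈ B0 → same block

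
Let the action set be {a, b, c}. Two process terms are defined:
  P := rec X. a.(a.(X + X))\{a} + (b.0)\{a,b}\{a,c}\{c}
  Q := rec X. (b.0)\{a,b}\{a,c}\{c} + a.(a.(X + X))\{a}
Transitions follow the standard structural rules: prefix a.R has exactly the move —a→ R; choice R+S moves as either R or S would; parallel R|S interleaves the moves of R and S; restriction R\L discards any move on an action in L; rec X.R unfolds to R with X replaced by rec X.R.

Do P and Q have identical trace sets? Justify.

LTS(P): 2 reachable states
  p0 = rec X. a.(a.(X + X))\{a} + (b.0)\{a,b}\{a,c}\{c} | ··a··> p1
  p1 = (a.((rec X. a.(a.(X + X))\{a} + (b.0)\{a,b}\{a,c}\{c}) + (rec X. a.(a.(X + X))\{a} + (b.0)\{a,b}\{a,c}\{c})))\{a} | (no moves)
LTS(Q): 2 reachable states
  q0 = rec X. (b.0)\{a,b}\{a,c}\{c} + a.(a.(X + X))\{a} | ··a··> q1
  q1 = (a.((rec X. (b.0)\{a,b}\{a,c}\{c} + a.(a.(X + X))\{a}) + (rec X. (b.0)\{a,b}\{a,c}\{c} + a.(a.(X + X))\{a})))\{a} | (no moves)
Coarsest stable partition (strong bisimilarity classes):
  B0 = {p0, q0}
  B1 = {p1, q1}
p0 ∈ B0, q0 ∈ B0 → same block
Bisimilar ⇒ trace-equivalent.

traces(P) = traces(Q)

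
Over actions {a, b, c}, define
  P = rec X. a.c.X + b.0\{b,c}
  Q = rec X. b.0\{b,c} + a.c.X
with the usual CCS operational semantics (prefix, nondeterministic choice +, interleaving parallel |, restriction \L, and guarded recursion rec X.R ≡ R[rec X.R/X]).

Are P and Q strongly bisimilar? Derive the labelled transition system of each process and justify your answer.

YES

P's transition system — 3 states:
  m0 = rec X. a.c.X + b.0\{b,c} ⊢ -a-> m1, -b-> m2
  m1 = c.(rec X. a.c.X + b.0\{b,c}) ⊢ -c-> m0
  m2 = 0\{b,c} ⊢ deadlocked
Q's transition system — 3 states:
  n0 = rec X. b.0\{b,c} + a.c.X ⊢ -a-> n1, -b-> n2
  n1 = c.(rec X. b.0\{b,c} + a.c.X) ⊢ -c-> n0
  n2 = 0\{b,c} ⊢ deadlocked
Coarsest stable partition (strong bisimilarity classes):
  B0 = {m0, n0}
  B1 = {m2, n2}
  B2 = {m1, n1}
m0 ∈ B0, n0 ∈ B0 → same block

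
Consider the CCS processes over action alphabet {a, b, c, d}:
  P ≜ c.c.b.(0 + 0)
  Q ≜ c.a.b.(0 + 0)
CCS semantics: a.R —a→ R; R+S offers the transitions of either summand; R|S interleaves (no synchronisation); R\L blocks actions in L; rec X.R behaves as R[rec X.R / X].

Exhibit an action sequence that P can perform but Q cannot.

P's transition system — 4 states:
  p0 = c.c.b.(0 + 0) :: —c→ p1
  p1 = c.b.(0 + 0) :: —c→ p2
  p2 = b.(0 + 0) :: —b→ p3
  p3 = 0 + 0 :: ·
Q's transition system — 4 states:
  q0 = c.a.b.(0 + 0) :: —c→ q1
  q1 = a.b.(0 + 0) :: —a→ q2
  q2 = b.(0 + 0) :: —b→ q3
  q3 = 0 + 0 :: ·
Run σ = ⟨cc⟩ on P: start {p0}
  after c @ step 1: {p1}
  after c @ step 2: {p2}
  P completes σ.
Run σ = ⟨cc⟩ on Q: start {q0}
  after c @ step 1: {q1}
  after c @ step 2: ∅  — Q cannot continue

cc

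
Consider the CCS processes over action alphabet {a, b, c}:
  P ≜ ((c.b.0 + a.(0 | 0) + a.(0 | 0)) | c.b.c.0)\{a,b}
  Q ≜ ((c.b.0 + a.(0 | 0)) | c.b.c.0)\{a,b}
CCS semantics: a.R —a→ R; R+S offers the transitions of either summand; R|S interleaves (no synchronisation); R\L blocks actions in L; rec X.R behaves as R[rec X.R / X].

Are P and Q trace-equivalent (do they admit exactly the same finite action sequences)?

trace-equivalent

LTS(P): 4 reachable states
  s0 = ((c.b.0 + a.(0 | 0) + a.(0 | 0)) | c.b.c.0)\{a,b} | --c--▸ s1, --c--▸ s2
  s1 = ((c.b.0 + a.(0 | 0) + a.(0 | 0)) | b.c.0)\{a,b} | --c--▸ s3
  s2 = (b.0 | c.b.c.0)\{a,b} | --c--▸ s3
  s3 = (b.0 | b.c.0)\{a,b} | ·
LTS(Q): 4 reachable states
  t0 = ((c.b.0 + a.(0 | 0)) | c.b.c.0)\{a,b} | --c--▸ t1, --c--▸ t2
  t1 = ((c.b.0 + a.(0 | 0)) | b.c.0)\{a,b} | --c--▸ t3
  t2 = (b.0 | c.b.c.0)\{a,b} | --c--▸ t3
  t3 = (b.0 | b.c.0)\{a,b} | ·
Coarsest stable partition (strong bisimilarity classes):
  B0 = {s0, t0}
  B1 = {s1, s2, t1, t2}
  B2 = {s3, t3}
s0 ∈ B0, t0 ∈ B0 → same block
Bisimilar ⇒ trace-equivalent.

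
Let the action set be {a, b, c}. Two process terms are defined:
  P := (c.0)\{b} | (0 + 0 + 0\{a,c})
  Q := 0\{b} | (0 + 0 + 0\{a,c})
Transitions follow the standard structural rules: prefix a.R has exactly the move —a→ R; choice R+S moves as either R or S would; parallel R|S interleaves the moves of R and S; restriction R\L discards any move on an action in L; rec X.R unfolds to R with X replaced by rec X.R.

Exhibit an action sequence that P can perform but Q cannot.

P's transition system — 2 states:
  s0 = (c.0)\{b} | (0 + 0 + 0\{a,c}) | --c--▸ s1
  s1 = 0\{b} | (0 + 0 + 0\{a,c}) | (no moves)
Q's transition system — 1 states:
  t0 = 0\{b} | (0 + 0 + 0\{a,c}) | (no moves)
Trace ⟨c⟩ through P, begin at {s0}:
  after c @ step 1: {s1}
  P completes σ.
Trace ⟨c⟩ through Q, begin at {t0}:
  after c @ step 1: ∅ (Q stuck)

c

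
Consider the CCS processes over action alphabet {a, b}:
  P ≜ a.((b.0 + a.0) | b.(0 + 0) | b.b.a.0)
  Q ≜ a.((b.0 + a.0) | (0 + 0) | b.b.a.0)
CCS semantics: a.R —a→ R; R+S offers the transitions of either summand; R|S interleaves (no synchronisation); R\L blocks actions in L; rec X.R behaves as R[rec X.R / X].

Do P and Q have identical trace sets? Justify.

NO — witness ⟨aabbb⟩

P's transition system — 17 states:
  u0 = a.((b.0 + a.0) | b.(0 + 0) | b.b.a.0) :: --a--▸ u1
  u1 = (b.0 + a.0) | b.(0 + 0) | b.b.a.0 :: --a--▸ u2, --b--▸ u2, --b--▸ u3, --b--▸ u4
  u2 = 0 | b.(0 + 0) | b.b.a.0 :: --b--▸ u5, --b--▸ u6
  u3 = (b.0 + a.0) | (0 + 0) | b.b.a.0 :: --a--▸ u5, --b--▸ u5, --b--▸ u7
  u4 = (b.0 + a.0) | b.(0 + 0) | b.a.0 :: --a--▸ u6, --b--▸ u6, --b--▸ u7, --b--▸ u8
  u5 = 0 | (0 + 0) | b.b.a.0 :: --b--▸ u9
  u6 = 0 | b.(0 + 0) | b.a.0 :: --b--▸ u10, --b--▸ u9
  u7 = (b.0 + a.0) | (0 + 0) | b.a.0 :: --a--▸ u9, --b--▸ u11, --b--▸ u9
  u8 = (b.0 + a.0) | b.(0 + 0) | a.0 :: --a--▸ u10, --a--▸ u12, --b--▸ u10, --b--▸ u11
  u9 = 0 | (0 + 0) | b.a.0 :: --b--▸ u13
  u10 = 0 | b.(0 + 0) | a.0 :: --a--▸ u14, --b--▸ u13
  u11 = (b.0 + a.0) | (0 + 0) | a.0 :: --a--▸ u13, --a--▸ u15, --b--▸ u13
  u12 = (b.0 + a.0) | b.(0 + 0) | 0 :: --a--▸ u14, --b--▸ u14, --b--▸ u15
  u13 = 0 | (0 + 0) | a.0 :: --a--▸ u16
  u14 = 0 | b.(0 + 0) | 0 :: --b--▸ u16
  u15 = (b.0 + a.0) | (0 + 0) | 0 :: --a--▸ u16, --b--▸ u16
  u16 = 0 | (0 + 0) | 0 :: stopped
Q's transition system — 9 states:
  v0 = a.((b.0 + a.0) | (0 + 0) | b.b.a.0) :: --a--▸ v1
  v1 = (b.0 + a.0) | (0 + 0) | b.b.a.0 :: --a--▸ v2, --b--▸ v2, --b--▸ v3
  v2 = 0 | (0 + 0) | b.b.a.0 :: --b--▸ v4
  v3 = (b.0 + a.0) | (0 + 0) | b.a.0 :: --a--▸ v4, --b--▸ v4, --b--▸ v5
  v4 = 0 | (0 + 0) | b.a.0 :: --b--▸ v6
  v5 = (b.0 + a.0) | (0 + 0) | a.0 :: --a--▸ v6, --a--▸ v7, --b--▸ v6
  v6 = 0 | (0 + 0) | a.0 :: --a--▸ v8
  v7 = (b.0 + a.0) | (0 + 0) | 0 :: --a--▸ v8, --b--▸ v8
  v8 = 0 | (0 + 0) | 0 :: stopped
Trace ⟨aabbb⟩ through P, begin at {u0}:
  step 1 (a): {u1}
  step 2 (a): {u2}
  step 3 (b): {u5, u6}
  step 4 (b): {u10, u9}
  step 5 (b): {u13}
  ✓ P
Trace ⟨aabbb⟩ through Q, begin at {v0}:
  step 1 (a): {v1}
  step 2 (a): {v2}
  step 3 (b): {v4}
  step 4 (b): {v6}
  step 5 (b): no successor for Q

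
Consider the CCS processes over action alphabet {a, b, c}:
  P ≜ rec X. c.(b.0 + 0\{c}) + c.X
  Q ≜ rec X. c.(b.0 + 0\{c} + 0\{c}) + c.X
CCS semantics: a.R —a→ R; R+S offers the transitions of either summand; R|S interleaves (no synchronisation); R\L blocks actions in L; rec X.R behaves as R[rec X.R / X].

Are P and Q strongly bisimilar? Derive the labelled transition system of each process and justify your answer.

LTS(P): 3 reachable states
  s0 = rec X. c.(b.0 + 0\{c}) + c.X ⊢ --c--▸ s0, --c--▸ s1
  s1 = b.0 + 0\{c} ⊢ --b--▸ s2
  s2 = 0 ⊢ ∅
LTS(Q): 3 reachable states
  t0 = rec X. c.(b.0 + 0\{c} + 0\{c}) + c.X ⊢ --c--▸ t0, --c--▸ t1
  t1 = b.0 + 0\{c} + 0\{c} ⊢ --b--▸ t2
  t2 = 0 ⊢ ∅
Coarsest stable partition (strong bisimilarity classes):
  B0 = {s0, t0}
  B1 = {s1, t1}
  B2 = {s2, t2}
s0 ∈ B0, t0 ∈ B0 → same block

YES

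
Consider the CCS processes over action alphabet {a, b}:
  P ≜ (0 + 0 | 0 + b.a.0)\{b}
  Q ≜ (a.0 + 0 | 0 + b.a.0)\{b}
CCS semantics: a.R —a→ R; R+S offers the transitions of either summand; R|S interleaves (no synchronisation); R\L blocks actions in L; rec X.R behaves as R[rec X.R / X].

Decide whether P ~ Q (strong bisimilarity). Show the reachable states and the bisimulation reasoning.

not bisimilar

LTS(P): 1 reachable states
  m0 = (0 + 0 | 0 + b.a.0)\{b} → ·
LTS(Q): 2 reachable states
  n0 = (a.0 + 0 | 0 + b.a.0)\{b} → --a--▸ n1
  n1 = 0\{b} → ·
Bisimilarity quotient blocks:
  B0 = {m0, n1}
  B1 = {n0}
m0 ∈ B0, n0 ∈ B1 → different blocks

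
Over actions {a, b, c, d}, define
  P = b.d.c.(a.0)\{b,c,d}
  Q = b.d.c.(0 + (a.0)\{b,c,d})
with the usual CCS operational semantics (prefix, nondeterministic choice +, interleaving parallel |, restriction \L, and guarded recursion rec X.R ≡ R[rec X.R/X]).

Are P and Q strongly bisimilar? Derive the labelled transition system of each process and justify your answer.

Reachable graph of P (5 states):
  u0 = b.d.c.(a.0)\{b,c,d} ⊢ —b→ u1
  u1 = d.c.(a.0)\{b,c,d} ⊢ —d→ u2
  u2 = c.(a.0)\{b,c,d} ⊢ —c→ u3
  u3 = (a.0)\{b,c,d} ⊢ —a→ u4
  u4 = 0\{b,c,d} ⊢ deadlocked
Reachable graph of Q (5 states):
  v0 = b.d.c.(0 + (a.0)\{b,c,d}) ⊢ —b→ v1
  v1 = d.c.(0 + (a.0)\{b,c,d}) ⊢ —d→ v2
  v2 = c.(0 + (a.0)\{b,c,d}) ⊢ —c→ v3
  v3 = 0 + (a.0)\{b,c,d} ⊢ —a→ v4
  v4 = 0\{b,c,d} ⊢ deadlocked
Partition-refinement fixed point:
  B0 = {u0, v0}
  B1 = {u1, v1}
  B2 = {u2, v2}
  B3 = {u3, v3}
  B4 = {u4, v4}
u0 ∈ B0, v0 ∈ B0 → same block

bisimilar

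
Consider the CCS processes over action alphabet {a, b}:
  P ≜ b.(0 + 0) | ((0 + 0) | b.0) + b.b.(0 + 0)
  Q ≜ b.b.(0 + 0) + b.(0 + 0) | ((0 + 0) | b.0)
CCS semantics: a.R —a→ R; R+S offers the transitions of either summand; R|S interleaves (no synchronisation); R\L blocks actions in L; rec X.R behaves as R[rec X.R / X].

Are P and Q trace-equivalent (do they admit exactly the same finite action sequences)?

P's transition system — 6 states:
  s0 = b.(0 + 0) | ((0 + 0) | b.0) + b.b.(0 + 0) | —b→ s1, —b→ s2, —b→ s3
  s1 = (0 + 0) | ((0 + 0) | b.0) | —b→ s4
  s2 = b.(0 + 0) | —b→ s5
  s3 = b.(0 + 0) | ((0 + 0) | 0) | —b→ s4
  s4 = (0 + 0) | ((0 + 0) | 0) | stopped
  s5 = 0 + 0 | stopped
Q's transition system — 6 states:
  t0 = b.b.(0 + 0) + b.(0 + 0) | ((0 + 0) | b.0) | —b→ t1, —b→ t2, —b→ t3
  t1 = (0 + 0) | ((0 + 0) | b.0) | —b→ t4
  t2 = b.(0 + 0) | —b→ t5
  t3 = b.(0 + 0) | ((0 + 0) | 0) | —b→ t4
  t4 = (0 + 0) | ((0 + 0) | 0) | stopped
  t5 = 0 + 0 | stopped
Partition-refinement fixed point:
  B0 = {s0, t0}
  B1 = {s1, s2, s3, t1, t2, t3}
  B2 = {s4, s5, t4, t5}
s0 ∈ B0, t0 ∈ B0 → same block
Bisimilar ⇒ trace-equivalent.

YES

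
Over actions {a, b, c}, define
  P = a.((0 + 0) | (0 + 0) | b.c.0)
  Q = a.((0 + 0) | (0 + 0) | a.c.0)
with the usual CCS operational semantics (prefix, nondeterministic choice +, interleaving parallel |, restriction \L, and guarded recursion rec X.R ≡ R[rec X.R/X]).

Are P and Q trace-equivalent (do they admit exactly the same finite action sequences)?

Reachable graph of P (4 states):
  m0 = a.((0 + 0) | (0 + 0) | b.c.0) → --a--▸ m1
  m1 = (0 + 0) | (0 + 0) | b.c.0 → --b--▸ m2
  m2 = (0 + 0) | (0 + 0) | c.0 → --c--▸ m3
  m3 = (0 + 0) | (0 + 0) | 0 → (no moves)
Reachable graph of Q (4 states):
  n0 = a.((0 + 0) | (0 + 0) | a.c.0) → --a--▸ n1
  n1 = (0 + 0) | (0 + 0) | a.c.0 → --a--▸ n2
  n2 = (0 + 0) | (0 + 0) | c.0 → --c--▸ n3
  n3 = (0 + 0) | (0 + 0) | 0 → (no moves)
Run σ = ⟨ab⟩ on P: start {m0}
  [1] a ⇒ {m1}
  [2] b ⇒ {m2}
  P completes σ.
Run σ = ⟨ab⟩ on Q: start {n0}
  [1] a ⇒ {n1}
  [2] b ⇒ no successor for Q

trace-distinct — witness ⟨ab⟩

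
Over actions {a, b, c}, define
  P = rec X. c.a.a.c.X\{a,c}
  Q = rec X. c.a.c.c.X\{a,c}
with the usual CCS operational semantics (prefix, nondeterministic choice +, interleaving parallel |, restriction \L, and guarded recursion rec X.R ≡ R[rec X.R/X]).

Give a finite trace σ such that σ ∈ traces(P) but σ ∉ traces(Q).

LTS(P): 5 reachable states
  p0 = rec X. c.a.a.c.X\{a,c} → --c--▸ p1
  p1 = a.a.c.(rec X. c.a.a.c.X\{a,c})\{a,c} → --a--▸ p2
  p2 = a.c.(rec X. c.a.a.c.X\{a,c})\{a,c} → --a--▸ p3
  p3 = c.(rec X. c.a.a.c.X\{a,c})\{a,c} → --c--▸ p4
  p4 = (rec X. c.a.a.c.X\{a,c})\{a,c} → deadlocked
LTS(Q): 5 reachable states
  q0 = rec X. c.a.c.c.X\{a,c} → --c--▸ q1
  q1 = a.c.c.(rec X. c.a.c.c.X\{a,c})\{a,c} → --a--▸ q2
  q2 = c.c.(rec X. c.a.c.c.X\{a,c})\{a,c} → --c--▸ q3
  q3 = c.(rec X. c.a.c.c.X\{a,c})\{a,c} → --c--▸ q4
  q4 = (rec X. c.a.c.c.X\{a,c})\{a,c} → deadlocked
Run σ = ⟨caa⟩ on P: start {p0}
  step 1 (c): {p1}
  step 2 (a): {p2}
  step 3 (a): {p3}
  ✓ P
Run σ = ⟨caa⟩ on Q: start {q0}
  step 1 (c): {q1}
  step 2 (a): {q2}
  step 3 (a): ∅ (Q stuck)

caa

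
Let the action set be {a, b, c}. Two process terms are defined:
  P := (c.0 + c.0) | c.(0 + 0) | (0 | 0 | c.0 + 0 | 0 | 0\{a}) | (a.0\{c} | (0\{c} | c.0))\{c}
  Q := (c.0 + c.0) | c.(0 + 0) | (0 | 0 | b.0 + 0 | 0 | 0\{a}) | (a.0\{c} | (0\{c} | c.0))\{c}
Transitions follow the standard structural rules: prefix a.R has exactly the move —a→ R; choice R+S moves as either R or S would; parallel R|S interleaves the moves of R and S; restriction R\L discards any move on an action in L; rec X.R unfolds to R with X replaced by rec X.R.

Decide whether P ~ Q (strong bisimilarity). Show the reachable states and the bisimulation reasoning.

LTS(P): 16 reachable states
  s0 = (c.0 + c.0) | c.(0 + 0) | (0 | 0 | c.0 + 0 | 0 | 0\{a}) | (a.0\{c} | (0\{c} | c.0))\{c} → -a-> s1, -c-> s2, -c-> s3, -c-> s4
  s1 = (c.0 + c.0) | c.(0 + 0) | (0 | 0 | c.0 + 0 | 0 | 0\{a}) | (0\{c} | (0\{c} | c.0))\{c} → -c-> s5, -c-> s6, -c-> s7
  s2 = (c.0 + c.0) | (0 + 0) | (0 | 0 | c.0 + 0 | 0 | 0\{a}) | (a.0\{c} | (0\{c} | c.0))\{c} → -a-> s5, -c-> s8, -c-> s9
  s3 = (c.0 + c.0) | c.(0 + 0) | (0 | 0 | 0) | (a.0\{c} | (0\{c} | c.0))\{c} → -a-> s6, -c-> s10, -c-> s8
  s4 = 0 | c.(0 + 0) | (0 | 0 | c.0 + 0 | 0 | 0\{a}) | (a.0\{c} | (0\{c} | c.0))\{c} → -a-> s7, -c-> s10, -c-> s9
  s5 = (c.0 + c.0) | (0 + 0) | (0 | 0 | c.0 + 0 | 0 | 0\{a}) | (0\{c} | (0\{c} | c.0))\{c} → -c-> s11, -c-> s12
  s6 = (c.0 + c.0) | c.(0 + 0) | (0 | 0 | 0) | (0\{c} | (0\{c} | c.0))\{c} → -c-> s11, -c-> s13
  s7 = 0 | c.(0 + 0) | (0 | 0 | c.0 + 0 | 0 | 0\{a}) | (0\{c} | (0\{c} | c.0))\{c} → -c-> s12, -c-> s13
  s8 = (c.0 + c.0) | (0 + 0) | (0 | 0 | 0) | (a.0\{c} | (0\{c} | c.0))\{c} → -a-> s11, -c-> s14
  s9 = 0 | (0 + 0) | (0 | 0 | c.0 + 0 | 0 | 0\{a}) | (a.0\{c} | (0\{c} | c.0))\{c} → -a-> s12, -c-> s14
  s10 = 0 | c.(0 + 0) | (0 | 0 | 0) | (a.0\{c} | (0\{c} | c.0))\{c} → -a-> s13, -c-> s14
  s11 = (c.0 + c.0) | (0 + 0) | (0 | 0 | 0) | (0\{c} | (0\{c} | c.0))\{c} → -c-> s15
  s12 = 0 | (0 + 0) | (0 | 0 | c.0 + 0 | 0 | 0\{a}) | (0\{c} | (0\{c} | c.0))\{c} → -c-> s15
  s13 = 0 | c.(0 + 0) | (0 | 0 | 0) | (0\{c} | (0\{c} | c.0))\{c} → -c-> s15
  s14 = 0 | (0 + 0) | (0 | 0 | 0) | (a.0\{c} | (0\{c} | c.0))\{c} → -a-> s15
  s15 = 0 | (0 + 0) | (0 | 0 | 0) | (0\{c} | (0\{c} | c.0))\{c} → (no moves)
LTS(Q): 16 reachable states
  t0 = (c.0 + c.0) | c.(0 + 0) | (0 | 0 | b.0 + 0 | 0 | 0\{a}) | (a.0\{c} | (0\{c} | c.0))\{c} → -a-> t1, -b-> t2, -c-> t3, -c-> t4
  t1 = (c.0 + c.0) | c.(0 + 0) | (0 | 0 | b.0 + 0 | 0 | 0\{a}) | (0\{c} | (0\{c} | c.0))\{c} → -b-> t5, -c-> t6, -c-> t7
  t2 = (c.0 + c.0) | c.(0 + 0) | (0 | 0 | 0) | (a.0\{c} | (0\{c} | c.0))\{c} → -a-> t5, -c-> t8, -c-> t9
  t3 = (c.0 + c.0) | (0 + 0) | (0 | 0 | b.0 + 0 | 0 | 0\{a}) | (a.0\{c} | (0\{c} | c.0))\{c} → -a-> t6, -b-> t8, -c-> t10
  t4 = 0 | c.(0 + 0) | (0 | 0 | b.0 + 0 | 0 | 0\{a}) | (a.0\{c} | (0\{c} | c.0))\{c} → -a-> t7, -b-> t9, -c-> t10
  t5 = (c.0 + c.0) | c.(0 + 0) | (0 | 0 | 0) | (0\{c} | (0\{c} | c.0))\{c} → -c-> t11, -c-> t12
  t6 = (c.0 + c.0) | (0 + 0) | (0 | 0 | b.0 + 0 | 0 | 0\{a}) | (0\{c} | (0\{c} | c.0))\{c} → -b-> t11, -c-> t13
  t7 = 0 | c.(0 + 0) | (0 | 0 | b.0 + 0 | 0 | 0\{a}) | (0\{c} | (0\{c} | c.0))\{c} → -b-> t12, -c-> t13
  t8 = (c.0 + c.0) | (0 + 0) | (0 | 0 | 0) | (a.0\{c} | (0\{c} | c.0))\{c} → -a-> t11, -c-> t14
  t9 = 0 | c.(0 + 0) | (0 | 0 | 0) | (a.0\{c} | (0\{c} | c.0))\{c} → -a-> t12, -c-> t14
  t10 = 0 | (0 + 0) | (0 | 0 | b.0 + 0 | 0 | 0\{a}) | (a.0\{c} | (0\{c} | c.0))\{c} → -a-> t13, -b-> t14
  t11 = (c.0 + c.0) | (0 + 0) | (0 | 0 | 0) | (0\{c} | (0\{c} | c.0))\{c} → -c-> t15
  t12 = 0 | c.(0 + 0) | (0 | 0 | 0) | (0\{c} | (0\{c} | c.0))\{c} → -c-> t15
  t13 = 0 | (0 + 0) | (0 | 0 | b.0 + 0 | 0 | 0\{a}) | (0\{c} | (0\{c} | c.0))\{c} → -b-> t15
  t14 = 0 | (0 + 0) | (0 | 0 | 0) | (a.0\{c} | (0\{c} | c.0))\{c} → -a-> t15
  t15 = 0 | (0 + 0) | (0 | 0 | 0) | (0\{c} | (0\{c} | c.0))\{c} → (no moves)
Partition-refinement fixed point:
  B0 = {s0}
  B1 = {s2, s3, s4, t2}
  B2 = {s10, s8, s9, t8, t9}
  B3 = {s11, s12, s13, t11, t12}
  B4 = {s15, t15}
  B5 = {s14, t14}
  B6 = {s5, s6, s7, t5}
  B7 = {s1}
  B8 = {t0}
  B9 = {t3, t4}
  B10 = {t10}
  B11 = {t13}
  B12 = {t6, t7}
  B13 = {t1}
s0 ∈ B0, t0 ∈ B8 → different blocks

P ≁ Q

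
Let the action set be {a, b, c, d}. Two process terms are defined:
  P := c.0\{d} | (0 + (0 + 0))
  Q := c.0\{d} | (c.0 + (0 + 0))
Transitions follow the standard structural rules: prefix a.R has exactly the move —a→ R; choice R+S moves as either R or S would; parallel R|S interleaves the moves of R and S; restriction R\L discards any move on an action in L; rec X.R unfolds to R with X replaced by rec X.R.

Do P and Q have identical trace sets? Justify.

LTS(P): 2 reachable states
  p0 = c.0\{d} | (0 + (0 + 0)) | --c--▸ p1
  p1 = 0\{d} | (0 + (0 + 0)) | ·
LTS(Q): 4 reachable states
  q0 = c.0\{d} | (c.0 + (0 + 0)) | --c--▸ q1, --c--▸ q2
  q1 = 0\{d} | (c.0 + (0 + 0)) | --c--▸ q3
  q2 = c.0\{d} | 0 | --c--▸ q3
  q3 = 0\{d} | 0 | ·
Run σ = ⟨cc⟩ on Q: start {q0}
  [1] c ⇒ {q1, q2}
  [2] c ⇒ {q3}
  Q completes σ.
Run σ = ⟨cc⟩ on P: start {p0}
  [1] c ⇒ {p1}
  [2] c ⇒ ∅ (P stuck)

trace-distinct — witness ⟨cc⟩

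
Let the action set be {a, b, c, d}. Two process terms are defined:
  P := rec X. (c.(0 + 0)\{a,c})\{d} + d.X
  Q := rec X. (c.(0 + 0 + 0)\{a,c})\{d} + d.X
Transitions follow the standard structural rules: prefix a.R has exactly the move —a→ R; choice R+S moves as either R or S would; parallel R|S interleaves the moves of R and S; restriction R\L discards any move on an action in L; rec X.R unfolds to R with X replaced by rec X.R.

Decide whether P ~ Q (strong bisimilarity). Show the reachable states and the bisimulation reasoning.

P's transition system — 2 states:
  u0 = rec X. (c.(0 + 0)\{a,c})\{d} + d.X ⊢ --c--▸ u1, --d--▸ u0
  u1 = (0 + 0)\{a,c}\{d} ⊢ stopped
Q's transition system — 2 states:
  v0 = rec X. (c.(0 + 0 + 0)\{a,c})\{d} + d.X ⊢ --c--▸ v1, --d--▸ v0
  v1 = (0 + 0 + 0)\{a,c}\{d} ⊢ stopped
Partition-refinement fixed point:
  B0 = {u0, v0}
  B1 = {u1, v1}
u0 ∈ B0, v0 ∈ B0 → same block

bisimilar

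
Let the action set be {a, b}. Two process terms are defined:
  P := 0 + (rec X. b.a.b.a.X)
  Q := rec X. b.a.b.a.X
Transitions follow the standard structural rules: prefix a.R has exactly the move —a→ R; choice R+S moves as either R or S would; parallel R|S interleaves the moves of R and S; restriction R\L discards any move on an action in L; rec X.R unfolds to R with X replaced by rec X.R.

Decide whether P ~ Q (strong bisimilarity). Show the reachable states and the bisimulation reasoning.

YES

Reachable graph of P (5 states):
  p0 = 0 + (rec X. b.a.b.a.X) | =b=> p1
  p1 = a.b.a.(rec X. b.a.b.a.X) | =a=> p2
  p2 = b.a.(rec X. b.a.b.a.X) | =b=> p3
  p3 = a.(rec X. b.a.b.a.X) | =a=> p4
  p4 = rec X. b.a.b.a.X | =b=> p1
Reachable graph of Q (4 states):
  q0 = rec X. b.a.b.a.X | =b=> q1
  q1 = a.b.a.(rec X. b.a.b.a.X) | =a=> q2
  q2 = b.a.(rec X. b.a.b.a.X) | =b=> q3
  q3 = a.(rec X. b.a.b.a.X) | =a=> q0
Bisimilarity quotient blocks:
  B0 = {p0, p2, p4, q0, q2}
  B1 = {p1, p3, q1, q3}
p0 ∈ B0, q0 ∈ B0 → same block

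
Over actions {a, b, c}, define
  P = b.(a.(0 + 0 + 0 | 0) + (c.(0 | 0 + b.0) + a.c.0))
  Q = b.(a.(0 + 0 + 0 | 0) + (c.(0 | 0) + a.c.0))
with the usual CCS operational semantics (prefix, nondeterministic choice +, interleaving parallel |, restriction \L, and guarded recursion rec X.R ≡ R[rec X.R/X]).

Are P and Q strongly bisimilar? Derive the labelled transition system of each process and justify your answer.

Reachable graph of P (6 states):
  p0 = b.(a.(0 + 0 + 0 | 0) + (c.(0 | 0 + b.0) + a.c.0)) has moves -b-> p1
  p1 = a.(0 + 0 + 0 | 0) + (c.(0 | 0 + b.0) + a.c.0) has moves -a-> p2, -a-> p3, -c-> p4
  p2 = 0 + 0 + 0 | 0 has moves (no moves)
  p3 = c.0 has moves -c-> p5
  p4 = 0 | 0 + b.0 has moves -b-> p5
  p5 = 0 has moves (no moves)
Reachable graph of Q (6 states):
  q0 = b.(a.(0 + 0 + 0 | 0) + (c.(0 | 0) + a.c.0)) has moves -b-> q1
  q1 = a.(0 + 0 + 0 | 0) + (c.(0 | 0) + a.c.0) has moves -a-> q2, -a-> q3, -c-> q4
  q2 = 0 + 0 + 0 | 0 has moves (no moves)
  q3 = c.0 has moves -c-> q5
  q4 = 0 | 0 has moves (no moves)
  q5 = 0 has moves (no moves)
Partition-refinement fixed point:
  B0 = {p0}
  B1 = {p1}
  B2 = {p4}
  B3 = {p2, p5, q2, q4, q5}
  B4 = {p3, q3}
  B5 = {q0}
  B6 = {q1}
p0 ∈ B0, q0 ∈ B5 → different blocks

NO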